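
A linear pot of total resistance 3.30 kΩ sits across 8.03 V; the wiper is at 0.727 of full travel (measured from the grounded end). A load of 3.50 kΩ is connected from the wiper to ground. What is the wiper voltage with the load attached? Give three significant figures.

V ≈ 4.92 V

The wiper splits the pot into (1−α)R = 900.9 Ω above and αR = 2399 Ω below.
Lower section ‖ load = 1423 Ω.
V_wiper = 8.03 × 1423/(900.9 + 1423) = 4.92 V.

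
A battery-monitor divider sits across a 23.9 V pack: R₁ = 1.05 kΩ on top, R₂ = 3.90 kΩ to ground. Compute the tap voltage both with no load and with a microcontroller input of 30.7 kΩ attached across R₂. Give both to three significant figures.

Unloaded: 18.8 V; loaded: 18.3 V

Open-circuit: V = 23.9 × 3.90/(1.05 + 3.90) = 18.8 V.
With the load, R₂ becomes R₂‖R_L = 3.460 kΩ, so V = 23.9 × 3.460/4.510 = 18.3 V.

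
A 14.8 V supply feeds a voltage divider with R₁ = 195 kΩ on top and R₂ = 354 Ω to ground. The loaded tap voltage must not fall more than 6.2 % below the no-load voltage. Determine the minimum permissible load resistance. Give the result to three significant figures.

R_L(min) ≈ 5.35 kΩ

Output resistance R_th = R₁‖R₂ = (195000 × 354)/195400 = 353.4 Ω.
The fractional drop is R_th/(R_th + R_L); requiring this ≤ 0.0620 gives R_L ≥ R_th(1/0.0620 − 1) = 353.4 × 15.13 = 5.35 kΩ.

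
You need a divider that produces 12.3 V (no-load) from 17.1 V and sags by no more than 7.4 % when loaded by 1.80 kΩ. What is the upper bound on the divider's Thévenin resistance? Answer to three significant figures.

R_th ≤ 144 Ω

Loading drop = R_th/(R_th + R_L) ≤ 0.0740, so R_th ≤ R_L · ε/(1−ε) = 1.80 kΩ × 0.0740/0.9260 = 144 Ω.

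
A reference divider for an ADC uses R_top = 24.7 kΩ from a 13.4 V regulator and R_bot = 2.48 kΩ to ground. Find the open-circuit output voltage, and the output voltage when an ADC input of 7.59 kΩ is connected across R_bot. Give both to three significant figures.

Open-circuit: V = 13.4 × 2.48/(24.7 + 2.48) = 1.22 V.
With the load, R_bot becomes R_bot‖R_L = 1.869 kΩ, so V = 13.4 × 1.869/26.57 = 0.943 V.

Unloaded: 1.22 V; loaded: 0.943 V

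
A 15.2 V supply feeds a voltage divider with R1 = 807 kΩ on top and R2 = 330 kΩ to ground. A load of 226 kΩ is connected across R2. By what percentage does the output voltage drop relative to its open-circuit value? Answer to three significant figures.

50.9 %

Unloaded V = 15.2 × 330/1137 = 4.412 V.
Loaded: R2‖R_L = 134.1 kΩ, giving V = 15.2 × 134.1/941.1 = 2.166 V.
Drop = (4.412 − 2.166) / 4.412 = 50.9 %.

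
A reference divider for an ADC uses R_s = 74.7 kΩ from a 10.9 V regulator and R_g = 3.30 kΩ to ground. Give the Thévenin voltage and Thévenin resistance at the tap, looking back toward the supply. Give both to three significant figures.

V_th = 0.461 V, R_th = 3.16 kΩ

V_th is the open-circuit tap voltage: 10.9 × 3.30/(74.7 + 3.30) = 0.461 V.
With the supply zeroed, R_s and R_g appear in parallel from the tap: R_th = R_s‖R_g = (74.7 × 3.30)/78.00 = 3.16 kΩ.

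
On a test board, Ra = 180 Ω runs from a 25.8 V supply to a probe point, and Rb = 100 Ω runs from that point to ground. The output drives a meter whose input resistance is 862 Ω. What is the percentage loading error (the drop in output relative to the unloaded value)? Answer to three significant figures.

The divider's output (Thévenin) resistance is Ra‖Rb = 64.29 Ω.
Fractional drop under load = R_th/(R_th + R_L) = 64.29 / (64.29 + 862) = 0.06940.
So the output falls by 6.94 %.

6.94 %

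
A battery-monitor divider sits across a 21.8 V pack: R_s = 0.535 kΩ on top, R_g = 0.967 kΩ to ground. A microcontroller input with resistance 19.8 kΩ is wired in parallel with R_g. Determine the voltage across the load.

V_out ≈ 13.8 V

The load sits in parallel with R_g: R_g‖R_L = (967 × 19800) / (967 + 19800) = 922.0 Ω.
V_out = 21.8 × 922.0 / (535 + 922.0) = 21.8 × 922.0/1457 = 13.8 V.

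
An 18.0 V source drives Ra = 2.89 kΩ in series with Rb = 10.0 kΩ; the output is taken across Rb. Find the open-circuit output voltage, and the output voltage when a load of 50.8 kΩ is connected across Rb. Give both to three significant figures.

Unloaded: 14.0 V; loaded: 13.4 V

Open-circuit: V = 18.0 × 10.0/(2.89 + 10.0) = 14.0 V.
With the load, Rb becomes Rb‖R_L = 8.355 kΩ, so V = 18.0 × 8.355/11.25 = 13.4 V.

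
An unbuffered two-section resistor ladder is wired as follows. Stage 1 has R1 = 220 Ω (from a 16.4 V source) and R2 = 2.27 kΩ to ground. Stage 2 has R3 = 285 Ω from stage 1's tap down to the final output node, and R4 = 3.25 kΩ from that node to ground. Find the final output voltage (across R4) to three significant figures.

Stage 2 presents R3+R4 = 3535 Ω as a load on stage 1's tap.
Stage 1's lower leg becomes R2‖(R3+R4) = 1382 Ω, so V_mid = 16.4 × 1382/1602 = 14.15 V.
Stage 2 is itself unloaded: V_out = V_mid × R4/(R3+R4) = 14.15 × 3250/3535 = 13.0 V.

V_out ≈ 13.0 V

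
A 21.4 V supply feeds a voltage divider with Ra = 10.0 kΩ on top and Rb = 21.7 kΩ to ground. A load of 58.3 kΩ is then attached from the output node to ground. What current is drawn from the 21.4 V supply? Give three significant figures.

Rb‖R_L = 15.81 kΩ, so the source sees Ra + Rb‖R_L = 25.81 kΩ.
I = 21.4 V / 25.81 kΩ = 0.829 mA.

I ≈ 0.829 mA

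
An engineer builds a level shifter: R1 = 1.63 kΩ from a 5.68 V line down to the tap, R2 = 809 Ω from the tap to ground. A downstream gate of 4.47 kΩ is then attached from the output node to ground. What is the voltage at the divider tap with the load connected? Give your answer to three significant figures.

V_out ≈ 1.68 V

The load sits in parallel with R2: R2‖R_L = (809 × 4470) / (809 + 4470) = 685.0 Ω.
V_out = 5.68 × 685.0 / (1630 + 685.0) = 5.68 × 685.0/2315 = 1.68 V.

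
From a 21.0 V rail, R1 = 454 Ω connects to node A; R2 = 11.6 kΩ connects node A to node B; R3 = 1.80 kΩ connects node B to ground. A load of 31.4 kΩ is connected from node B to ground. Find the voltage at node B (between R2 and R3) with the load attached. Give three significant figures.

At node B, R3 is in parallel with the load: R3‖R_L = 1702 Ω.
Below node A the resistance is R2 + (R3‖R_L) = 13300 Ω, so V_A = 21.0 × 13300/13760 = 20.31 V.
Then V_B = V_A × (R3‖R_L)/(R2 + R3‖R_L) = 20.31 × 1702/13300 = 2.60 V.

V ≈ 2.60 V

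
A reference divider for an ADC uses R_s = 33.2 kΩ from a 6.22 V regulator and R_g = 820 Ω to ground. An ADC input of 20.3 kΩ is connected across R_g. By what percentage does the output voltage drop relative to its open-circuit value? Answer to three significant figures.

3.79 %

The divider's output (Thévenin) resistance is R_s‖R_g = 800.2 Ω.
Fractional drop under load = R_th/(R_th + R_L) = 800.2 / (800.2 + 20300) = 0.03793.
So the output falls by 3.79 %.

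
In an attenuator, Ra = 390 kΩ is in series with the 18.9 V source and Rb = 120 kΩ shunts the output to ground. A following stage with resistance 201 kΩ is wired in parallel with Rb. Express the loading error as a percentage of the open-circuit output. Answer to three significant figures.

31.3 %

The divider's output (Thévenin) resistance is Ra‖Rb = 91.76 kΩ.
Fractional drop under load = R_th/(R_th + R_L) = 91.76 / (91.76 + 201) = 0.3134.
So the output falls by 31.3 %.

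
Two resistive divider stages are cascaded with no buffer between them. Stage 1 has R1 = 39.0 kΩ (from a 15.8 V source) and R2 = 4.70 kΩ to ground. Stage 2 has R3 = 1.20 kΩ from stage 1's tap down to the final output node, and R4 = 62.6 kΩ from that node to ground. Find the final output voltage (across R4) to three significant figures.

V_out ≈ 1.56 V

Stage 2 presents R3+R4 = 63.80 kΩ as a load on stage 1's tap.
Stage 1's lower leg becomes R2‖(R3+R4) = 4.378 kΩ, so V_mid = 15.8 × 4.378/43.38 = 1.594 V.
Stage 2 is itself unloaded: V_out = V_mid × R4/(R3+R4) = 1.594 × 62.6/63.80 = 1.56 V.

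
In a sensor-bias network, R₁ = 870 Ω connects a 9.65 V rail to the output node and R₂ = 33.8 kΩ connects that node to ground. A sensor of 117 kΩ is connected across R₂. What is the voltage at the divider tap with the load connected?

V_out ≈ 9.34 V

The load sits in parallel with R₂: R₂‖R_L = (33800 × 117000) / (33800 + 117000) = 26220 Ω.
V_out = 9.65 × 26220 / (870 + 26220) = 9.65 × 26220/27090 = 9.34 V.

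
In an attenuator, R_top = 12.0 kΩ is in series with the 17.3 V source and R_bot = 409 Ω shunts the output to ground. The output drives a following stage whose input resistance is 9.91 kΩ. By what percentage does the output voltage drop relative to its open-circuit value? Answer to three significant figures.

3.84 %

The divider's output (Thévenin) resistance is R_top‖R_bot = 395.5 Ω.
Fractional drop under load = R_th/(R_th + R_L) = 395.5 / (395.5 + 9910) = 0.03838.
So the output falls by 3.84 %.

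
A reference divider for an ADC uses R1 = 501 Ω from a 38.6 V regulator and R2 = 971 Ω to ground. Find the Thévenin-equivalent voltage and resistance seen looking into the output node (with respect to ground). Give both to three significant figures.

V_th = 25.5 V, R_th = 330 Ω

V_th is the open-circuit tap voltage: 38.6 × 971/(501 + 971) = 25.5 V.
With the supply zeroed, R1 and R2 appear in parallel from the tap: R_th = R1‖R2 = (501 × 971)/1472 = 330 Ω.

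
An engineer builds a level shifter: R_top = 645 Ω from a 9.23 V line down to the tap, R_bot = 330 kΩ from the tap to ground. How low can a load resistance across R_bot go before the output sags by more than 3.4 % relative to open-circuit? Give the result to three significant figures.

R_L(min) ≈ 18.3 kΩ

Output resistance R_th = R_top‖R_bot = (645 × 330000)/330600 = 643.7 Ω.
The fractional drop is R_th/(R_th + R_L); requiring this ≤ 0.0340 gives R_L ≥ R_th(1/0.0340 − 1) = 643.7 × 28.41 = 18.3 kΩ.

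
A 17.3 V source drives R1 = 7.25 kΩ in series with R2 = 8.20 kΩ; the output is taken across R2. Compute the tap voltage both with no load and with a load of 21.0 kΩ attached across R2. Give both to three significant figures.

Unloaded: 9.18 V; loaded: 7.76 V

Open-circuit: V = 17.3 × 8.20/(7.25 + 8.20) = 9.18 V.
With the load, R2 becomes R2‖R_L = 5.897 kΩ, so V = 17.3 × 5.897/13.15 = 7.76 V.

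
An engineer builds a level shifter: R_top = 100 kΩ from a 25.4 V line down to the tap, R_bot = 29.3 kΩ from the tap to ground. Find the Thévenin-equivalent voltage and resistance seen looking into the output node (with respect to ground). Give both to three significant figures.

V_th is the open-circuit tap voltage: 25.4 × 29.3/(100 + 29.3) = 5.76 V.
With the supply zeroed, R_top and R_bot appear in parallel from the tap: R_th = R_top‖R_bot = (100 × 29.3)/129.3 = 22.7 kΩ.

V_th = 5.76 V, R_th = 22.7 kΩ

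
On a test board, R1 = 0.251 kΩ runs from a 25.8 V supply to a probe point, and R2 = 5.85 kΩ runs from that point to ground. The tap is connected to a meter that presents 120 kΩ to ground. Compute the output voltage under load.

The load sits in parallel with R2: R2‖R_L = (5850 × 120000) / (5850 + 120000) = 5578 Ω.
V_out = 25.8 × 5578 / (251 + 5578) = 25.8 × 5578/5829 = 24.7 V.
(Unloaded it would have been 24.7 V.)

V_out ≈ 24.7 V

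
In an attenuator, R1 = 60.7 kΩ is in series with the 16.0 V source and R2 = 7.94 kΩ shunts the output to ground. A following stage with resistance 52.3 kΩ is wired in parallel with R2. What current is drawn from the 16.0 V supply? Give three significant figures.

I ≈ 0.237 mA

R2‖R_L = 6.893 kΩ, so the source sees R1 + R2‖R_L = 67.59 kΩ.
I = 16.0 V / 67.59 kΩ = 0.237 mA.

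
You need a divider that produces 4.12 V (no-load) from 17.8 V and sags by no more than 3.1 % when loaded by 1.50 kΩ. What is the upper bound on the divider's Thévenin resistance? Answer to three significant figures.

R_th ≤ 48.0 Ω

Loading drop = R_th/(R_th + R_L) ≤ 0.0310, so R_th ≤ R_L · ε/(1−ε) = 1.50 kΩ × 0.0310/0.9690 = 48.0 Ω.
(Any R1, R2 with R2/(R1+R2) = 0.231 and R1‖R2 ≤ 48.0 Ω will meet the spec.)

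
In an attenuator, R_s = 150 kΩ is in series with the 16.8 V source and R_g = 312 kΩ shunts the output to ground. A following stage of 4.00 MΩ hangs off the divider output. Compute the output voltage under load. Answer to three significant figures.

V_out ≈ 11.1 V

The load sits in parallel with R_g: R_g‖R_L = (312 × 4000) / (312 + 4000) = 289.4 kΩ.
V_out = 16.8 × 289.4 / (150 + 289.4) = 16.8 × 289.4/439.4 = 11.1 V.
(Unloaded it would have been 11.3 V.)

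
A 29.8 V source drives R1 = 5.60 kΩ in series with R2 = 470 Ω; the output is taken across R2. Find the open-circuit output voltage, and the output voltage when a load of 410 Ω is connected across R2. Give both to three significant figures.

Open-circuit: V = 29.8 × 470/(5600 + 470) = 2.31 V.
With the load, R2 becomes R2‖R_L = 219.0 Ω, so V = 29.8 × 219.0/5819 = 1.12 V.

Unloaded: 2.31 V; loaded: 1.12 V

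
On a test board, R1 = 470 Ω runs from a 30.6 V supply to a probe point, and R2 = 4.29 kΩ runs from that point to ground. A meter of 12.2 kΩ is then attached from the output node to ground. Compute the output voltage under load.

V_out ≈ 26.7 V

The load sits in parallel with R2: R2‖R_L = (4290 × 12200) / (4290 + 12200) = 3174 Ω.
V_out = 30.6 × 3174 / (470 + 3174) = 30.6 × 3174/3644 = 26.7 V.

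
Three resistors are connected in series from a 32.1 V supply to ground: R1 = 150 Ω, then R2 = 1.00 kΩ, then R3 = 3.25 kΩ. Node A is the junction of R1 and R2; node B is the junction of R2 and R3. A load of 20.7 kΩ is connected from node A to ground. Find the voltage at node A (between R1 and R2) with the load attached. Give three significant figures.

V ≈ 30.8 V

Below node A the series string R2+R3 = 4250 Ω sits in parallel with the 20700 Ω load: 3526 Ω.
V_A = 32.1 × 3526/(150 + 3526) = 30.8 V.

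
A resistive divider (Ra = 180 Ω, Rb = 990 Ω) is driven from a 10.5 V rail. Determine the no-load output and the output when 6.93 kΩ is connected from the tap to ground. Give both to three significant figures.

Unloaded: 8.88 V; loaded: 8.69 V

Open-circuit: V = 10.5 × 990/(180 + 990) = 8.88 V.
With the load, Rb becomes Rb‖R_L = 866.2 Ω, so V = 10.5 × 866.2/1046 = 8.69 V.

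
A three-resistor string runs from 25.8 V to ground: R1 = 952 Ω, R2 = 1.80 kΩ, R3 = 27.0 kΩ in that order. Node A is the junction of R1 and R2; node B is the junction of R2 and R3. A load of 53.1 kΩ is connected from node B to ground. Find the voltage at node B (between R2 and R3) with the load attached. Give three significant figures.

At node B, R3 is in parallel with the load: R3‖R_L = 17900 Ω.
Below node A the resistance is R2 + (R3‖R_L) = 19700 Ω, so V_A = 25.8 × 19700/20650 = 24.61 V.
Then V_B = V_A × (R3‖R_L)/(R2 + R3‖R_L) = 24.61 × 17900/19700 = 22.4 V.

V ≈ 22.4 V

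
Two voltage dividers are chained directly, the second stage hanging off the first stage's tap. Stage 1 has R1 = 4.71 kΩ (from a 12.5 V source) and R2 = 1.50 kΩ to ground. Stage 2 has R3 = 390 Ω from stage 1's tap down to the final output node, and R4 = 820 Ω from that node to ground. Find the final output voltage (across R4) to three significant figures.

Stage 2 presents R3+R4 = 1210 Ω as a load on stage 1's tap.
Stage 1's lower leg becomes R2‖(R3+R4) = 669.7 Ω, so V_mid = 12.5 × 669.7/5380 = 1.556 V.
Stage 2 is itself unloaded: V_out = V_mid × R4/(R3+R4) = 1.556 × 820/1210 = 1.05 V.

V_out ≈ 1.05 V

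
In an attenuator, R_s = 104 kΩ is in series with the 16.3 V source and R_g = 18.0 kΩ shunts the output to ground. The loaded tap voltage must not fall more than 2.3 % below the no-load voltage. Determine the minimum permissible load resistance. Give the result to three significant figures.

Output resistance R_th = R_s‖R_g = (104 × 18.0)/122.0 = 15.34 kΩ.
The fractional drop is R_th/(R_th + R_L); requiring this ≤ 0.0230 gives R_L ≥ R_th(1/0.0230 − 1) = 15.34 × 42.48 = 652 kΩ.

R_L(min) ≈ 652 kΩ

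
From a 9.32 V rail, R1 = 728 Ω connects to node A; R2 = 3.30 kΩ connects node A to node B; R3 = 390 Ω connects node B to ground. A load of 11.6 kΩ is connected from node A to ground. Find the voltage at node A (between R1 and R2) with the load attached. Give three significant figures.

Below node A the series string R2+R3 = 3690 Ω sits in parallel with the 11600 Ω load: 2799 Ω.
V_A = 9.32 × 2799/(728 + 2799) = 7.40 V.

V ≈ 7.40 V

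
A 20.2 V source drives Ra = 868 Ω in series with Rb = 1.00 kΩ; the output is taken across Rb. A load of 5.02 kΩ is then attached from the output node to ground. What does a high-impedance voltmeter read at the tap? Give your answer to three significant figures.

V_out ≈ 9.90 V

The load sits in parallel with Rb: Rb‖R_L = (1000 × 5020) / (1000 + 5020) = 833.9 Ω.
V_out = 20.2 × 833.9 / (868 + 833.9) = 20.2 × 833.9/1702 = 9.90 V.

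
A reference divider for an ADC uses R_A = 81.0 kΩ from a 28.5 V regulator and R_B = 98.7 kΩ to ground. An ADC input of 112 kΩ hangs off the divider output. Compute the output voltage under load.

V_out ≈ 11.2 V

The load sits in parallel with R_B: R_B‖R_L = (98.7 × 112) / (98.7 + 112) = 52.47 kΩ.
V_out = 28.5 × 52.47 / (81.0 + 52.47) = 28.5 × 52.47/133.5 = 11.2 V.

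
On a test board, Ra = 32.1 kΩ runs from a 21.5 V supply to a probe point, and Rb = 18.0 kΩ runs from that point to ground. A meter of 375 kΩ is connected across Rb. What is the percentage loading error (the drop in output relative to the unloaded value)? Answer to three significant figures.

The divider's output (Thévenin) resistance is Ra‖Rb = 11.53 kΩ.
Fractional drop under load = R_th/(R_th + R_L) = 11.53 / (11.53 + 375) = 0.02984.
So the output falls by 2.98 %.

2.98 %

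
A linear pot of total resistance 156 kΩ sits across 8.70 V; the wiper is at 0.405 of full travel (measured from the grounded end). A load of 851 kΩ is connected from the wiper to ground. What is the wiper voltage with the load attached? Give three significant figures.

V ≈ 3.37 V

The wiper splits the pot into (1−α)R = 92.82 kΩ above and αR = 63.18 kΩ below.
Lower section ‖ load = 58.81 kΩ.
V_wiper = 8.70 × 58.81/(92.82 + 58.81) = 3.37 V.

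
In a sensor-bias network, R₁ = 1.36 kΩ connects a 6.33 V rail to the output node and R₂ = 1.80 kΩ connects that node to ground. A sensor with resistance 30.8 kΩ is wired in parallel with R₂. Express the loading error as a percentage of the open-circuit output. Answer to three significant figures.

The divider's output (Thévenin) resistance is R₁‖R₂ = 0.7747 kΩ.
Fractional drop under load = R_th/(R_th + R_L) = 0.7747 / (0.7747 + 30.8) = 0.02453.
So the output falls by 2.45 %.

2.45 %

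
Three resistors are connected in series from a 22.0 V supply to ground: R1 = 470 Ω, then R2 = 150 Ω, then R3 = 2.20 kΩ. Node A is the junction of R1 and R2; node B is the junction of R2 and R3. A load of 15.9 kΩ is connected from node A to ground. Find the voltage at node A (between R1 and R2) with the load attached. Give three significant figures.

Below node A the series string R2+R3 = 2350 Ω sits in parallel with the 15900 Ω load: 2047 Ω.
V_A = 22.0 × 2047/(470 + 2047) = 17.9 V.

V ≈ 17.9 V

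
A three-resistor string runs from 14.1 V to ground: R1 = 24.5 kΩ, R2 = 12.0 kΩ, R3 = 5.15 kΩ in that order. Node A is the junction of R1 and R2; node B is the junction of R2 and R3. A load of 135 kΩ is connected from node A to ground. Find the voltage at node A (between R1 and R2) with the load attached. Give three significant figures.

Below node A the series string R2+R3 = 17.15 kΩ sits in parallel with the 135 kΩ load: 15.22 kΩ.
V_A = 14.1 × 15.22/(24.5 + 15.22) = 5.40 V.

V ≈ 5.40 V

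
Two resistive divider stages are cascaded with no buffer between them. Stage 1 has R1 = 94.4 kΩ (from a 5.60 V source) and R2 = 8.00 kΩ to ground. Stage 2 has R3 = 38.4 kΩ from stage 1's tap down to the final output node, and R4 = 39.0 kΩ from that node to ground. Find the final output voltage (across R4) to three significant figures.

Stage 2 presents R3+R4 = 77.40 kΩ as a load on stage 1's tap.
Stage 1's lower leg becomes R2‖(R3+R4) = 7.251 kΩ, so V_mid = 5.60 × 7.251/101.7 = 0.3994 V.
Stage 2 is itself unloaded: V_out = V_mid × R4/(R3+R4) = 0.3994 × 39.0/77.40 = 0.201 V.

V_out ≈ 0.201 V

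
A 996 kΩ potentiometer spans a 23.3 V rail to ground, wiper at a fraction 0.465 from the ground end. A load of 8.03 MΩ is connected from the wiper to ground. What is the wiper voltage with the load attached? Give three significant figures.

V ≈ 10.5 V

The wiper splits the pot into (1−α)R = 532.9 kΩ above and αR = 463.1 kΩ below.
Lower section ‖ load = 437.9 kΩ.
V_wiper = 23.3 × 437.9/(532.9 + 437.9) = 10.5 V.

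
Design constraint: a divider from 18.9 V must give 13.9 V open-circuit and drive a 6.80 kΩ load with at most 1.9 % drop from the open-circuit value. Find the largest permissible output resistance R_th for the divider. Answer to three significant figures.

R_th ≤ 132 Ω

Loading drop = R_th/(R_th + R_L) ≤ 0.0190, so R_th ≤ R_L · ε/(1−ε) = 6.80 kΩ × 0.0190/0.9810 = 132 Ω.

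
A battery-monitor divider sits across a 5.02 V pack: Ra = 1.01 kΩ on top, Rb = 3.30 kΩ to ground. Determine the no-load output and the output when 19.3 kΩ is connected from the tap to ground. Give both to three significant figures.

Unloaded: 3.84 V; loaded: 3.70 V

Open-circuit: V = 5.02 × 3.30/(1.01 + 3.30) = 3.84 V.
With the load, Rb becomes Rb‖R_L = 2.818 kΩ, so V = 5.02 × 2.818/3.828 = 3.70 V.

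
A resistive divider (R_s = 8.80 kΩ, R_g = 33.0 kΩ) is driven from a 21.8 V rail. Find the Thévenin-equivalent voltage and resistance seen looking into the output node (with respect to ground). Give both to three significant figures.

V_th is the open-circuit tap voltage: 21.8 × 33.0/(8.80 + 33.0) = 17.2 V.
With the supply zeroed, R_s and R_g appear in parallel from the tap: R_th = R_s‖R_g = (8.80 × 33.0)/41.80 = 6.95 kΩ.

V_th = 17.2 V, R_th = 6.95 kΩ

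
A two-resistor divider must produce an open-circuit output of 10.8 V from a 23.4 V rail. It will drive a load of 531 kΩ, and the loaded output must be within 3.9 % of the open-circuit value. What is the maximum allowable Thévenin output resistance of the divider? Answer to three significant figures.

R_th ≤ 21.5 kΩ

Loading drop = R_th/(R_th + R_L) ≤ 0.0390, so R_th ≤ R_L · ε/(1−ε) = 531 kΩ × 0.0390/0.9610 = 21.5 kΩ.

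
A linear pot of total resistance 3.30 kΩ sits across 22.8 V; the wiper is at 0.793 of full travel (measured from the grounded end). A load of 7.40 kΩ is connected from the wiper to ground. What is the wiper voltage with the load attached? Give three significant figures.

V ≈ 16.8 V

The wiper splits the pot into (1−α)R = 683.1 Ω above and αR = 2617 Ω below.
Lower section ‖ load = 1933 Ω.
V_wiper = 22.8 × 1933/(683.1 + 1933) = 16.8 V.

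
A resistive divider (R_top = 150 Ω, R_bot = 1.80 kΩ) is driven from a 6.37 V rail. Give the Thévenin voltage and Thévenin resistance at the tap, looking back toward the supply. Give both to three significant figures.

V_th is the open-circuit tap voltage: 6.37 × 1800/(150 + 1800) = 5.88 V.
With the supply zeroed, R_top and R_bot appear in parallel from the tap: R_th = R_top‖R_bot = (150 × 1800)/1950 = 138 Ω.

V_th = 5.88 V, R_th = 138 Ω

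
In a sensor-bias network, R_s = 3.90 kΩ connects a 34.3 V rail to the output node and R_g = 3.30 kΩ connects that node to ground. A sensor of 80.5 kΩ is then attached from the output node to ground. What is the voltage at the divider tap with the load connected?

The load sits in parallel with R_g: R_g‖R_L = (3.30 × 80.5) / (3.30 + 80.5) = 3.170 kΩ.
V_out = 34.3 × 3.170 / (3.90 + 3.170) = 34.3 × 3.170/7.070 = 15.4 V.

V_out ≈ 15.4 V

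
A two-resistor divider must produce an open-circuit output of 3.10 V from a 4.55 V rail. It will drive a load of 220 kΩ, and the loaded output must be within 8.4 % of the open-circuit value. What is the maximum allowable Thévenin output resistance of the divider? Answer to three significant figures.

R_th ≤ 20.2 kΩ

Loading drop = R_th/(R_th + R_L) ≤ 0.0840, so R_th ≤ R_L · ε/(1−ε) = 220 kΩ × 0.0840/0.9160 = 20.2 kΩ.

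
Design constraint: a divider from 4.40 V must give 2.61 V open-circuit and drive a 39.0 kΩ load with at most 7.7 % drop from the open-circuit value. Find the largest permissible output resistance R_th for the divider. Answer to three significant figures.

Loading drop = R_th/(R_th + R_L) ≤ 0.0770, so R_th ≤ R_L · ε/(1−ε) = 39.0 kΩ × 0.0770/0.9230 = 3.25 kΩ.

R_th ≤ 3.25 kΩ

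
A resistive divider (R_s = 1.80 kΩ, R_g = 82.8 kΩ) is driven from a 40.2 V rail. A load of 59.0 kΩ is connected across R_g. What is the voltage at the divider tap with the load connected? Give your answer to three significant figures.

V_out ≈ 38.2 V

The load sits in parallel with R_g: R_g‖R_L = (82.8 × 59.0) / (82.8 + 59.0) = 34.45 kΩ.
V_out = 40.2 × 34.45 / (1.80 + 34.45) = 40.2 × 34.45/36.25 = 38.2 V.
(Unloaded it would have been 39.3 V.)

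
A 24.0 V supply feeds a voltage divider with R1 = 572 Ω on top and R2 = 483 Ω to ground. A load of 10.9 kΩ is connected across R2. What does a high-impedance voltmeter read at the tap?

V_out ≈ 10.7 V

The load sits in parallel with R2: R2‖R_L = (483 × 10900) / (483 + 10900) = 462.5 Ω.
V_out = 24.0 × 462.5 / (572 + 462.5) = 24.0 × 462.5/1035 = 10.7 V.
(Unloaded it would have been 11.0 V.)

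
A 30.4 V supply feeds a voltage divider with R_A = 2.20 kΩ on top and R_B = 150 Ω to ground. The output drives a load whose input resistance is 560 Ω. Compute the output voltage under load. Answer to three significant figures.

V_out ≈ 1.55 V

The load sits in parallel with R_B: R_B‖R_L = (150 × 560) / (150 + 560) = 118.3 Ω.
V_out = 30.4 × 118.3 / (2200 + 118.3) = 30.4 × 118.3/2318 = 1.55 V.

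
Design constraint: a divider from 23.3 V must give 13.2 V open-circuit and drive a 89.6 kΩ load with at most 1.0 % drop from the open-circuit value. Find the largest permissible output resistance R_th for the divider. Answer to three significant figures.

Loading drop = R_th/(R_th + R_L) ≤ 0.0100, so R_th ≤ R_L · ε/(1−ε) = 89.6 kΩ × 0.0100/0.9900 = 905 Ω.

R_th ≤ 905 Ω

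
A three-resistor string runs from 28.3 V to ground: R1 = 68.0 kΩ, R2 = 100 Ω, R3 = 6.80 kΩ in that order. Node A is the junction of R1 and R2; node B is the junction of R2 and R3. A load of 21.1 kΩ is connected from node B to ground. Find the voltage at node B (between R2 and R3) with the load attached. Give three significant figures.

At node B, R3 is in parallel with the load: R3‖R_L = 5143 Ω.
Below node A the resistance is R2 + (R3‖R_L) = 5243 Ω, so V_A = 28.3 × 5243/73240 = 2.026 V.
Then V_B = V_A × (R3‖R_L)/(R2 + R3‖R_L) = 2.026 × 5143/5243 = 1.99 V.

V ≈ 1.99 V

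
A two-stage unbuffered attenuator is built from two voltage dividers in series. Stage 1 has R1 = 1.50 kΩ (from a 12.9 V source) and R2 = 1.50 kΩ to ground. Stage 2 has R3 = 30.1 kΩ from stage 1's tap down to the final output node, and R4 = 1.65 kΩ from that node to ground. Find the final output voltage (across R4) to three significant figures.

Stage 2 presents R3+R4 = 31.75 kΩ as a load on stage 1's tap.
Stage 1's lower leg becomes R2‖(R3+R4) = 1.432 kΩ, so V_mid = 12.9 × 1.432/2.932 = 6.301 V.
Stage 2 is itself unloaded: V_out = V_mid × R4/(R3+R4) = 6.301 × 1.65/31.75 = 0.327 V.

V_out ≈ 0.327 V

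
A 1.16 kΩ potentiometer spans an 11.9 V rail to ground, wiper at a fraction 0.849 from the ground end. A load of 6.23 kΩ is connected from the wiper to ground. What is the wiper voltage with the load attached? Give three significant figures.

The wiper splits the pot into (1−α)R = 175.2 Ω above and αR = 984.8 Ω below.
Lower section ‖ load = 850.4 Ω.
V_wiper = 11.9 × 850.4/(175.2 + 850.4) = 9.87 V.

V ≈ 9.87 V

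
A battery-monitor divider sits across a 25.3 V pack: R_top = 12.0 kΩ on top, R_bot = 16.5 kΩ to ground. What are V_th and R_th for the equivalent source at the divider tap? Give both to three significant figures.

V_th = 14.6 V, R_th = 6.95 kΩ

V_th is the open-circuit tap voltage: 25.3 × 16.5/(12.0 + 16.5) = 14.6 V.
With the supply zeroed, R_top and R_bot appear in parallel from the tap: R_th = R_top‖R_bot = (12.0 × 16.5)/28.50 = 6.95 kΩ.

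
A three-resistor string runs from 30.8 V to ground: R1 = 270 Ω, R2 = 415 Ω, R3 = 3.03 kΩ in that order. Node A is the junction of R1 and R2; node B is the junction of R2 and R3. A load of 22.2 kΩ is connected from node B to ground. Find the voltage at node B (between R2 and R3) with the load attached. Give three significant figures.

V ≈ 24.5 V

At node B, R3 is in parallel with the load: R3‖R_L = 2666 Ω.
Below node A the resistance is R2 + (R3‖R_L) = 3081 Ω, so V_A = 30.8 × 3081/3351 = 28.32 V.
Then V_B = V_A × (R3‖R_L)/(R2 + R3‖R_L) = 28.32 × 2666/3081 = 24.5 V.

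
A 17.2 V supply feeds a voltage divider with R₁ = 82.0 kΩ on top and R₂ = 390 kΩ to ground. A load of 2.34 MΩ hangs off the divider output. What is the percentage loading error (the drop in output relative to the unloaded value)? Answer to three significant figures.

2.81 %

The divider's output (Thévenin) resistance is R₁‖R₂ = 67.75 kΩ.
Fractional drop under load = R_th/(R_th + R_L) = 67.75 / (67.75 + 2340) = 0.02814.
So the output falls by 2.81 %.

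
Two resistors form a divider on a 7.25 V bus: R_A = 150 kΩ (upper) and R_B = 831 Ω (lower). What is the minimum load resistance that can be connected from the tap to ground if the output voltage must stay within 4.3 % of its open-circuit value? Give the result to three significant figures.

R_L(min) ≈ 18.4 kΩ

Output resistance R_th = R_A‖R_B = (150000 × 831)/150800 = 826.4 Ω.
The fractional drop is R_th/(R_th + R_L); requiring this ≤ 0.0430 gives R_L ≥ R_th(1/0.0430 − 1) = 826.4 × 22.26 = 18.4 kΩ.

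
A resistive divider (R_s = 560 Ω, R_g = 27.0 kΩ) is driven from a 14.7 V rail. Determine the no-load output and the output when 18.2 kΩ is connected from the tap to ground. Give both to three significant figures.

Unloaded: 14.4 V; loaded: 14.0 V

Open-circuit: V = 14.7 × 27000/(560 + 27000) = 14.4 V.
With the load, R_g becomes R_g‖R_L = 10870 Ω, so V = 14.7 × 10870/11430 = 14.0 V.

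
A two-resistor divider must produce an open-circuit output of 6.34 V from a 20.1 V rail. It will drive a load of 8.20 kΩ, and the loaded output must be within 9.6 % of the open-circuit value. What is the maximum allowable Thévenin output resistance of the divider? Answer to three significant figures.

Loading drop = R_th/(R_th + R_L) ≤ 0.0960, so R_th ≤ R_L · ε/(1−ε) = 8.20 kΩ × 0.0960/0.9040 = 871 Ω.
(Any R1, R2 with R2/(R1+R2) = 0.315 and R1‖R2 ≤ 871 Ω will meet the spec.)

R_th ≤ 871 Ω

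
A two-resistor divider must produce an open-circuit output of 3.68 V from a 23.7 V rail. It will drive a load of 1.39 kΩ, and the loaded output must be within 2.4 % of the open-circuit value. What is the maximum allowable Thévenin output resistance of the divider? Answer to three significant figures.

Loading drop = R_th/(R_th + R_L) ≤ 0.0240, so R_th ≤ R_L · ε/(1−ε) = 1.39 kΩ × 0.0240/0.9760 = 34.2 Ω.

R_th ≤ 34.2 Ω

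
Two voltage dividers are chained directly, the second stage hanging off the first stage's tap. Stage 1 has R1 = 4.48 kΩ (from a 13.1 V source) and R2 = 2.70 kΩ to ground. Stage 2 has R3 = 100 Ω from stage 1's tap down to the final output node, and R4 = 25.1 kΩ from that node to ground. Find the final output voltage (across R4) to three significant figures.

V_out ≈ 4.60 V

Stage 2 presents R3+R4 = 25200 Ω as a load on stage 1's tap.
Stage 1's lower leg becomes R2‖(R3+R4) = 2439 Ω, so V_mid = 13.1 × 2439/6919 = 4.617 V.
Stage 2 is itself unloaded: V_out = V_mid × R4/(R3+R4) = 4.617 × 25100/25200 = 4.60 V.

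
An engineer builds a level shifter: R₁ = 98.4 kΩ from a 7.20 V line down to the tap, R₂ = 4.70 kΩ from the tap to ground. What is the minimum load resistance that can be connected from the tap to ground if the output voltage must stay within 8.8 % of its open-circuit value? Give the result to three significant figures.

R_L(min) ≈ 46.5 kΩ

Output resistance R_th = R₁‖R₂ = (98.4 × 4.70)/103.1 = 4.486 kΩ.
The fractional drop is R_th/(R_th + R_L); requiring this ≤ 0.0880 gives R_L ≥ R_th(1/0.0880 − 1) = 4.486 × 10.36 = 46.5 kΩ.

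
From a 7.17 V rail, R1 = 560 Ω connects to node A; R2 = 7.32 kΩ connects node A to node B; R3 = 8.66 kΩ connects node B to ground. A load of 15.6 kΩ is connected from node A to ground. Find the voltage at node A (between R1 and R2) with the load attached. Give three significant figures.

Below node A the series string R2+R3 = 15980 Ω sits in parallel with the 15600 Ω load: 7894 Ω.
V_A = 7.17 × 7894/(560 + 7894) = 6.70 V.

V ≈ 6.70 V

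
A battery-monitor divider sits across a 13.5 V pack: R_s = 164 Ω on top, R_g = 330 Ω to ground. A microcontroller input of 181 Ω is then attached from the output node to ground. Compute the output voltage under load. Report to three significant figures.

V_out ≈ 5.62 V

The load sits in parallel with R_g: R_g‖R_L = (330 × 181) / (330 + 181) = 116.9 Ω.
V_out = 13.5 × 116.9 / (164 + 116.9) = 13.5 × 116.9/280.9 = 5.62 V.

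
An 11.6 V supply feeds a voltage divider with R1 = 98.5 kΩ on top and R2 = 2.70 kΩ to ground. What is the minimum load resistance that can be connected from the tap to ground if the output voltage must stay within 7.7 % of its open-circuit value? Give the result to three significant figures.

R_L(min) ≈ 31.5 kΩ

Output resistance R_th = R1‖R2 = (98.5 × 2.70)/101.2 = 2.628 kΩ.
The fractional drop is R_th/(R_th + R_L); requiring this ≤ 0.0770 gives R_L ≥ R_th(1/0.0770 − 1) = 2.628 × 11.99 = 31.5 kΩ.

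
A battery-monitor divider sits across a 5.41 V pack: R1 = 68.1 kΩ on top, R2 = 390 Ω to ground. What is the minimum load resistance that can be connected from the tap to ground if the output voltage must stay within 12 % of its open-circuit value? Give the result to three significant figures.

R_L(min) ≈ 2.84 kΩ

Output resistance R_th = R1‖R2 = (68100 × 390)/68490 = 387.8 Ω.
The fractional drop is R_th/(R_th + R_L); requiring this ≤ 0.120 gives R_L ≥ R_th(1/0.120 − 1) = 387.8 × 7.333 = 2.84 kΩ.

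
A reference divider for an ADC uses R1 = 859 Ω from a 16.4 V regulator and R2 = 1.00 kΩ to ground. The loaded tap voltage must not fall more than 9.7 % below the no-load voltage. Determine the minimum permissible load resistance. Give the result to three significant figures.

R_L(min) ≈ 4.30 kΩ

Output resistance R_th = R1‖R2 = (859 × 1000)/1859 = 462.1 Ω.
The fractional drop is R_th/(R_th + R_L); requiring this ≤ 0.0970 gives R_L ≥ R_th(1/0.0970 − 1) = 462.1 × 9.309 = 4.30 kΩ.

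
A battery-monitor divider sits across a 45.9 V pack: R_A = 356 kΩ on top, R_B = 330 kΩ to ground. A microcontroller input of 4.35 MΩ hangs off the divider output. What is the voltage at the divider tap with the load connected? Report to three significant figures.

V_out ≈ 21.2 V

The load sits in parallel with R_B: R_B‖R_L = (330 × 4350) / (330 + 4350) = 306.7 kΩ.
V_out = 45.9 × 306.7 / (356 + 306.7) = 45.9 × 306.7/662.7 = 21.2 V.
(Unloaded it would have been 22.1 V.)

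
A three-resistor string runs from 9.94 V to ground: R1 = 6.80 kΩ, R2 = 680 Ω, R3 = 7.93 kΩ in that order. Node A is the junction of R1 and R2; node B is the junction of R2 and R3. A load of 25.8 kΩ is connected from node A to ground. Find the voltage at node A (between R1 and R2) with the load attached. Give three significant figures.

Below node A the series string R2+R3 = 8610 Ω sits in parallel with the 25800 Ω load: 6456 Ω.
V_A = 9.94 × 6456/(6800 + 6456) = 4.84 V.

V ≈ 4.84 V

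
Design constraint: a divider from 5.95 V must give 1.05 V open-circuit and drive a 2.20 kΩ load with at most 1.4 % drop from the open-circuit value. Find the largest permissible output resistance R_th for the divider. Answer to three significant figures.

R_th ≤ 31.2 Ω

Loading drop = R_th/(R_th + R_L) ≤ 0.0140, so R_th ≤ R_L · ε/(1−ε) = 2.20 kΩ × 0.0140/0.9860 = 31.2 Ω.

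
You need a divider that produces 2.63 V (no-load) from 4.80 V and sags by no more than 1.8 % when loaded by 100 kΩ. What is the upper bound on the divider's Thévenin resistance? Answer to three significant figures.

R_th ≤ 1.83 kΩ

Loading drop = R_th/(R_th + R_L) ≤ 0.0180, so R_th ≤ R_L · ε/(1−ε) = 100 kΩ × 0.0180/0.9820 = 1.83 kΩ.
(Any R1, R2 with R2/(R1+R2) = 0.548 and R1‖R2 ≤ 1.83 kΩ will meet the spec.)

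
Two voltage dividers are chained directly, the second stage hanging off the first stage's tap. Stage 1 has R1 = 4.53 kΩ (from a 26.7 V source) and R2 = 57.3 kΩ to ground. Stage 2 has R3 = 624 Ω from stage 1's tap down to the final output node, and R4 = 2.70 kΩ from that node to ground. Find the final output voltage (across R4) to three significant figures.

Stage 2 presents R3+R4 = 3324 Ω as a load on stage 1's tap.
Stage 1's lower leg becomes R2‖(R3+R4) = 3142 Ω, so V_mid = 26.7 × 3142/7672 = 10.93 V.
Stage 2 is itself unloaded: V_out = V_mid × R4/(R3+R4) = 10.93 × 2700/3324 = 8.88 V.

V_out ≈ 8.88 V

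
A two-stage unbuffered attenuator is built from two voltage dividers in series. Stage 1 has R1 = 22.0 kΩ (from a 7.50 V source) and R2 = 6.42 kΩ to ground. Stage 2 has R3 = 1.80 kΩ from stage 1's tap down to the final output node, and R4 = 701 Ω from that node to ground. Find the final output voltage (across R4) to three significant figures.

V_out ≈ 0.159 V

Stage 2 presents R3+R4 = 2501 Ω as a load on stage 1's tap.
Stage 1's lower leg becomes R2‖(R3+R4) = 1800 Ω, so V_mid = 7.50 × 1800/23800 = 0.5672 V.
Stage 2 is itself unloaded: V_out = V_mid × R4/(R3+R4) = 0.5672 × 701/2501 = 0.159 V.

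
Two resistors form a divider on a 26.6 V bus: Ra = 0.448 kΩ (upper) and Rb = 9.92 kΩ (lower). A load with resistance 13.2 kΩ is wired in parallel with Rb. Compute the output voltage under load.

V_out ≈ 24.7 V

The load sits in parallel with Rb: Rb‖R_L = (9920 × 13200) / (9920 + 13200) = 5664 Ω.
V_out = 26.6 × 5664 / (448 + 5664) = 26.6 × 5664/6112 = 24.7 V.
(Unloaded it would have been 25.5 V.)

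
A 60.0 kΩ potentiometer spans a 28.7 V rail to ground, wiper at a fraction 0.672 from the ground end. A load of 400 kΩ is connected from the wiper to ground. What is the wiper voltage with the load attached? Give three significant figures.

The wiper splits the pot into (1−α)R = 19.68 kΩ above and αR = 40.32 kΩ below.
Lower section ‖ load = 36.63 kΩ.
V_wiper = 28.7 × 36.63/(19.68 + 36.63) = 18.7 V.

V ≈ 18.7 V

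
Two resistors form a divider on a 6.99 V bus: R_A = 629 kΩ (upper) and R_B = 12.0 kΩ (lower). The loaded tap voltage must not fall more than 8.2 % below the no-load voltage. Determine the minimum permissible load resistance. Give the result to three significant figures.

R_L(min) ≈ 132 kΩ

Output resistance R_th = R_A‖R_B = (629 × 12.0)/641.0 = 11.78 kΩ.
The fractional drop is R_th/(R_th + R_L); requiring this ≤ 0.0820 gives R_L ≥ R_th(1/0.0820 − 1) = 11.78 × 11.20 = 132 kΩ.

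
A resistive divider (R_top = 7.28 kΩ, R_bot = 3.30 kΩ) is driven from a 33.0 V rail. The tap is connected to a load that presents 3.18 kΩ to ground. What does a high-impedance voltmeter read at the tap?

V_out ≈ 6.01 V

The load sits in parallel with R_bot: R_bot‖R_L = (3.30 × 3.18) / (3.30 + 3.18) = 1.619 kΩ.
V_out = 33.0 × 1.619 / (7.28 + 1.619) = 33.0 × 1.619/8.899 = 6.01 V.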